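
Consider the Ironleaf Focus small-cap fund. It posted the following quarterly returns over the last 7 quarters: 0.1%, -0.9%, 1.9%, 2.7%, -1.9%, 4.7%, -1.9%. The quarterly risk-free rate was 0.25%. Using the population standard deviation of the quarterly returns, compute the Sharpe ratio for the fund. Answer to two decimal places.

r̄ = (0.1 − 0.9 + 1.9 + 2.7 − 1.9 + 4.7 − 1.9) / 7 = 0.6714%
Population std dev = √[37.8743 / 7] = 2.3261%
Sharpe = (r̄ − rf) / σ = (0.6714 − 0.25) / 2.3261 = 0.4214 / 2.3261 = 0.1812

0.18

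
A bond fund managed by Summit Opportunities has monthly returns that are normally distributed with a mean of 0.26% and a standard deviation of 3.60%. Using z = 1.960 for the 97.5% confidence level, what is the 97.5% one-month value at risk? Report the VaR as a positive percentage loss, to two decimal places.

VaR (as % loss) = −(μ − z·σ) = −(0.26% − 1.960 × 3.60%) = −(-6.7960%) = 6.7960%

6.80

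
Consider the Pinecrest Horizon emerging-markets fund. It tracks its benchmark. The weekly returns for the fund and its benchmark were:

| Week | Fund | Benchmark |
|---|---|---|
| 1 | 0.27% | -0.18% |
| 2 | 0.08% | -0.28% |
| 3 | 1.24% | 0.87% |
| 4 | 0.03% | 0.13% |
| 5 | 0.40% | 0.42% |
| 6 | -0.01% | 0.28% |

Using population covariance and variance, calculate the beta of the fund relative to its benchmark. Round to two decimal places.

0.86

r̄p = 0.3350%,  r̄m = 0.2067%
Cov = Σ(rp − r̄p)(rm − r̄m) / 6 = 0.1269
Var(rm) = Σ(rm − r̄m)² / 6 = 0.1472
β = Cov / Var = 0.1269 / 0.1472 = 0.8621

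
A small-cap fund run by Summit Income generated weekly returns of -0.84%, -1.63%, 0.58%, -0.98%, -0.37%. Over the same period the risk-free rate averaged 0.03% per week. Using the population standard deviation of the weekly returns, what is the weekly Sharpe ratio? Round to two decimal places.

-0.92

Mean return r̄ = -3.240 / 5 = -0.6480%
Σ(r − r̄)² = 2.6967; population σ = √(2.6967/5) = 0.7344%
Sharpe = (r̄ − rf) / σ = (-0.6480 − 0.03) / 0.7344 = -0.6780 / 0.7344 = -0.9232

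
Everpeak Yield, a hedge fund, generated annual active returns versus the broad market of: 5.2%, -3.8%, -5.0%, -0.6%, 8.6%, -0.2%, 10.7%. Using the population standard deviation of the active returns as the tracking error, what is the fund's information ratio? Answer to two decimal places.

r̄ = (5.2 − 3.8 − 5 − 0.6 + 8.6 − 0.2 + 10.7) / 7 = 14.90 / 7 = 2.1286%
Population std dev = √[223.6143 / 7] = 5.6520%
IR = r̄ / tracking error = 2.1286 / 5.6520 = 0.3766

0.38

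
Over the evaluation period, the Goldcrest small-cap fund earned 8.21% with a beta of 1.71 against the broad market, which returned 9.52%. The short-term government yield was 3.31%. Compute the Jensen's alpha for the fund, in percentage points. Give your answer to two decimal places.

CAPM expected return = Rf + β(Rm − Rf) = 3.31% + 1.71 × (9.52% − 3.31%) = 3.31 + 1.71 × 6.21 = 13.9291%
Jensen's α = Rp − E[R] = 8.21% − 13.9291% = -5.7191

-5.72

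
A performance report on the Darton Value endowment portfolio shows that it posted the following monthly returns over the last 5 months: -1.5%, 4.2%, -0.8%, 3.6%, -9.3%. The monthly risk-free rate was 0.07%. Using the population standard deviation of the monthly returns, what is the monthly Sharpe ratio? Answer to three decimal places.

r̄ = (-1.5 + 4.2 − 0.8 + 3.6 − 9.3) / 5 = -3.80 / 5 = -0.7600%
Population σ = √[Σ(r − r̄)² / 5] = √[117.0920 / 5] = √23.4184 = 4.8393%
Sharpe = (r̄ − rf) / σ = (-0.7600 − 0.07) / 4.8393 = -0.8300 / 4.8393 = -0.1715

-0.172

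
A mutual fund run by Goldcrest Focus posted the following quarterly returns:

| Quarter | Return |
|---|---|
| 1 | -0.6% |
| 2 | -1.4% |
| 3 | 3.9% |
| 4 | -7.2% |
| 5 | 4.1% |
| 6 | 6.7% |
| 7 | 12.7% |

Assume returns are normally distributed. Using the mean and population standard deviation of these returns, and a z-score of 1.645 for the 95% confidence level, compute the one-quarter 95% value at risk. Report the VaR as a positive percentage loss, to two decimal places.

7.13

r̄ = (-0.6 − 1.4 + 3.9 − 7.2 + 4.1 + 6.7 + 12.7) / 7 = 18.20 / 7 = 2.6000%
Σ(r − r̄)² = 245.0400; population σ = √(245.0400/7) = 5.9166%
VaR = −(r̄ − z·σ) = −(2.6000 − 1.645 × 5.9166) = −(-7.1328) = 7.1328%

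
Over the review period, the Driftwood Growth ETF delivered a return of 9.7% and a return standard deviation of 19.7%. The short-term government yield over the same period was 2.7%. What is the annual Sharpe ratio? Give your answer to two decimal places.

0.36

Sharpe = (Rp − Rf) / σp = (9.7% − 2.7%) / 19.7% = 7.00% / 19.7% = 0.3553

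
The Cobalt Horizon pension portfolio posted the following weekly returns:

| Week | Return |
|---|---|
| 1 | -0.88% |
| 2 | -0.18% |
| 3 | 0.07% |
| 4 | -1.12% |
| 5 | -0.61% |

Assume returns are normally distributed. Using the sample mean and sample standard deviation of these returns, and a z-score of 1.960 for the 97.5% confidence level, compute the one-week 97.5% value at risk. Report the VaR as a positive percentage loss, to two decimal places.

μ = (-0.88 − 0.18 + 0.07 − 1.12 − 0.61) / 5 = -2.720 / 5 = -0.5440%
Sample std dev = √[0.9585 / 4] = 0.4895%
VaR = −(μ − z·σ) = −(-0.5440 − 1.960 × 0.4895) = −(-1.5034) = 1.5034%

1.50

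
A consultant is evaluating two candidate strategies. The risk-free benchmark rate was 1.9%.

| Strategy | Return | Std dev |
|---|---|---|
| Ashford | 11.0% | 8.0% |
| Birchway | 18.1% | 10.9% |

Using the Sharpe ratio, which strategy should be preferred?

Ashford: Sharpe ratio = (11.0% − 1.9%) / 8.0% = 1.138
Birchway: Sharpe ratio = (18.1% − 1.9%) / 10.9% = 1.486
Highest: Birchway (1.486).

Birchway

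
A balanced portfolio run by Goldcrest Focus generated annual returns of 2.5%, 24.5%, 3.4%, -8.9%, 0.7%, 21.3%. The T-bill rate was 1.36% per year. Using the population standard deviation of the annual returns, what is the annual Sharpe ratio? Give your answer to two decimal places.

μ = (2.5 + 24.5 + 3.4 − 8.9 + 0.7 + 21.3) / 6 = 7.2500%
Population std dev = √[836.0750 / 6] = 11.8045%
Sharpe = (μ − rf) / σ = (7.2500 − 1.36) / 11.8045 = 5.8900 / 11.8045 = 0.4990

0.50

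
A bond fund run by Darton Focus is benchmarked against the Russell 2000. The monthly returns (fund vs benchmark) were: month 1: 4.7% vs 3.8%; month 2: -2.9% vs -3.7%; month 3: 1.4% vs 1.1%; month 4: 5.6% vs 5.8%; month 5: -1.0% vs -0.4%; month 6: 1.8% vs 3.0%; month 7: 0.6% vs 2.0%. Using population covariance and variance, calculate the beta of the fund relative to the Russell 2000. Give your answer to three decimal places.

0.926

r̄p = 1.4571%,  r̄m = 1.6571%
Cov = Σ(rp − r̄p)(rm − r̄m) / 7 = 7.5296
Var(rm) = Σ(rm − r̄m)² / 7 = 8.1310
β = Cov / Var = 7.5296 / 8.1310 = 0.9260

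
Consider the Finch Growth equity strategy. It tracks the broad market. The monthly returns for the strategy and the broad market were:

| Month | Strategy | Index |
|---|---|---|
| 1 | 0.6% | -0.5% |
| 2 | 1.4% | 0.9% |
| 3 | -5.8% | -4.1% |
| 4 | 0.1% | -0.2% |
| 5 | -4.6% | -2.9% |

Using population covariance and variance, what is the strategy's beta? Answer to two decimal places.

r̄p = -1.6600%,  r̄m = -1.3600%
Cov = Σ(rp − r̄p)(rm − r̄m) / 5 = 5.3544
Var(rm) = Σ(rm − r̄m)² / 5 = 3.4144
β = Cov / Var = 5.3544 / 3.4144 = 1.5682

1.57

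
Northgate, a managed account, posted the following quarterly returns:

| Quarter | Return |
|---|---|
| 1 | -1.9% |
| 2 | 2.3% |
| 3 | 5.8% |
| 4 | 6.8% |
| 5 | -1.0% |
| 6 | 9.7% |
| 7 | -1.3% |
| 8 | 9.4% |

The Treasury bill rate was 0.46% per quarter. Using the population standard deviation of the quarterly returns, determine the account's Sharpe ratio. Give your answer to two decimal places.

0.72

Mean return r̄ = 29.80 / 8 = 3.7250%
Σ(r − r̄)² = (-1.9 − 3.7250)² + (2.3 − 3.7250)² + … = 162.9150
σ = √[162.9150 / 8] = 4.5127%
Sharpe = (r̄ − rf) / σ = (3.7250 − 0.46) / 4.5127 = 3.2650 / 4.5127 = 0.7235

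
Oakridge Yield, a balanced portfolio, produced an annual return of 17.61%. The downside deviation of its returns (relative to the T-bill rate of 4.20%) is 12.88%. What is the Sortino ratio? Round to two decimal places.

Sortino = (Rp − Rf) / σd = (17.61% − 4.20%) / 12.88% = 13.41% / 12.88% = 1.0411

1.04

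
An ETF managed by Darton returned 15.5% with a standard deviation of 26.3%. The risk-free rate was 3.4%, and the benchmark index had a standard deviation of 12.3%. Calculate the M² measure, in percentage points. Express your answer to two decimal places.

Sharpe = (Rp − Rf) / σp = (15.5% − 3.4%) / 26.3% = 0.4601
M² = Rf + Sharpe × σm = 3.4% + 0.4601 × 12.3% = 9.0592%

9.06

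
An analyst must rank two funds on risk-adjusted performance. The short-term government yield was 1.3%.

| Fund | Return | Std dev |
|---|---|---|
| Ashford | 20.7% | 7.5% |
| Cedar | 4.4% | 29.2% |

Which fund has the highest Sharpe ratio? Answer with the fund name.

Ashford

Ashford: Sharpe ratio = (20.7% − 1.3%) / 7.5% = 2.587
Cedar: Sharpe ratio = (4.4% − 1.3%) / 29.2% = 0.106
Highest: Ashford (2.587).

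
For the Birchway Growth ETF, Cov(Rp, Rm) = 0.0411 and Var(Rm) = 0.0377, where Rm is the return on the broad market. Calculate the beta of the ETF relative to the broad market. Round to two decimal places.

β = Cov(Rp, Rm) / Var(Rm) = 0.0411 / 0.0377 = 1.0902

1.09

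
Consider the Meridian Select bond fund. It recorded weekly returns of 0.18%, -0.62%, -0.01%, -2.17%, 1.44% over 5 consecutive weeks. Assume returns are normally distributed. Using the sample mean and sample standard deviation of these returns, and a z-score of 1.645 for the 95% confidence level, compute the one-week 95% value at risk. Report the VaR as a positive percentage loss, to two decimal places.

2.40

Mean return μ = -1.180 / 5 = -0.2360%
Σ(r − μ)² = (0.18 − (-0.2360))² + (-0.62 − (-0.2360))² + … = 6.9209
sample σ = √(6.9209 / 4) = √1.7302 = 1.3154%
VaR = −(μ − z·σ) = −(-0.2360 − 1.645 × 1.3154) = −(-2.3998) = 2.3998%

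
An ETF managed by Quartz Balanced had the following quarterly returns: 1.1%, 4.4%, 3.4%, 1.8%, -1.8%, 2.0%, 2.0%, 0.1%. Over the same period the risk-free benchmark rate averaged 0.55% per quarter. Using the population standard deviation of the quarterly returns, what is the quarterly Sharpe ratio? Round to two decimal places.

Mean return μ = 13.00 / 8 = 1.6250%
Population σ = √[Σ(r − μ)² / 8] = √[25.4950 / 8] = √3.1869 = 1.7852%
Sharpe = (μ − rf) / σ = (1.6250 − 0.55) / 1.7852 = 1.0750 / 1.7852 = 0.6022

0.60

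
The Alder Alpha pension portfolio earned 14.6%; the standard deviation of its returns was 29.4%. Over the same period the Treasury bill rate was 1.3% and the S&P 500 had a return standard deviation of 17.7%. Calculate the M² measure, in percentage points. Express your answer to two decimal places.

Sharpe = (Rp − Rf) / σp = (14.6% − 1.3%) / 29.4% = 0.4524
M² = Rf + Sharpe × σm = 1.3% + 0.4524 × 17.7% = 9.3075%

9.31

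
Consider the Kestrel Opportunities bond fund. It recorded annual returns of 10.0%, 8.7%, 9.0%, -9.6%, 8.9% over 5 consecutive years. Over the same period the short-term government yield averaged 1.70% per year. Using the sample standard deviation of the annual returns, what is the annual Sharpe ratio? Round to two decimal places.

μ = (10 + 8.7 + 9 − 9.6 + 8.9) / 5 = 27.00 / 5 = 5.4000%
Sample std dev = √[282.2600 / 4] = 8.4003%
Sharpe = (μ − rf) / σ = (5.4000 − 1.7) / 8.4003 = 3.7000 / 8.4003 = 0.4405

0.44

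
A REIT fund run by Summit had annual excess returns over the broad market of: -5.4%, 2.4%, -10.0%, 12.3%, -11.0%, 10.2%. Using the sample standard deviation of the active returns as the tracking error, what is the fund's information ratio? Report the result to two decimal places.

-0.02

Mean return μ = -1.50 / 6 = -0.2500%
Sample σ = √[Σ(r − μ)² / 5] = √[510.8750 / 5] = √102.1750 = 10.1082%
IR = μ / tracking error = -0.2500 / 10.1082 = -0.0247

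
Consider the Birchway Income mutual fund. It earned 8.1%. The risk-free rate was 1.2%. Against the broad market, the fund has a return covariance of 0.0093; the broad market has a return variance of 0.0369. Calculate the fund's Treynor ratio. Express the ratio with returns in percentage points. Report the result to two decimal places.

β = Cov / Var = 0.0093 / 0.0369 = 0.2520
Treynor = (Rp − Rf) / β = (8.1% − 1.2%) / 0.2520 = 6.90 / 0.2520 = 27.3810

27.38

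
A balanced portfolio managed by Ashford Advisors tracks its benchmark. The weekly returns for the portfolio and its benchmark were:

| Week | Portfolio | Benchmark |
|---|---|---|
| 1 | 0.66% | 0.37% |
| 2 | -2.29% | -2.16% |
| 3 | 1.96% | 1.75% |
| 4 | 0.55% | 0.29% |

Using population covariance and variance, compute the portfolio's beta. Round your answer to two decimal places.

1.10

r̄p = 0.2200%,  r̄m = 0.0625%
Cov = Σ(rp − r̄p)(rm − r̄m) / 4 = 2.1813
Var(rm) = Σ(rm − r̄m)² / 4 = 1.9834
β = Cov / Var = 2.1813 / 1.9834 = 1.0998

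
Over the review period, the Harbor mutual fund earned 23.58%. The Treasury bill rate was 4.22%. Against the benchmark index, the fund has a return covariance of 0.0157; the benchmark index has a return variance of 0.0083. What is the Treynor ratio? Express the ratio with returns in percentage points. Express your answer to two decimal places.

10.23

β = Cov / Var = 0.0157 / 0.0083 = 1.8916
Treynor = (Rp − Rf) / β = (23.58% − 4.22%) / 1.8916 = 19.36 / 1.8916 = 10.2347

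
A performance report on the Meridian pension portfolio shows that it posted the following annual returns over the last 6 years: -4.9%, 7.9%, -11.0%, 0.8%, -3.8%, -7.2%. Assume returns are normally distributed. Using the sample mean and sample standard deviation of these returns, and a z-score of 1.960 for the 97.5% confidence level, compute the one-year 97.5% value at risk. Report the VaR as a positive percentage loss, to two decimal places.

16.01

r̄ = (-4.9 + 7.9 − 11 + 0.8 − 3.8 − 7.2) / 6 = -3.0333%
Σ(r − r̄)² = (-4.9 − (-3.0333))² + (7.9 − (-3.0333))² + (-11 − (-3.0333))² + … = 219.1333
σ = √[219.1333 / 5] = 6.6202%
VaR = −(r̄ − z·σ) = −(-3.0333 − 1.960 × 6.6202) = −(-16.0089) = 16.0089%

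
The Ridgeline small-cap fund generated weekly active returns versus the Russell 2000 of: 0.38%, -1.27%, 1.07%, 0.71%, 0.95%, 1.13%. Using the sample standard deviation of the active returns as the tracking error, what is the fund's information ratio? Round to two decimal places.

μ = (0.38 − 1.27 + 1.07 + 0.71 + 0.95 + 1.13) / 6 = 2.970 / 6 = 0.4950%
Σ(r − μ)² = (0.38 − 0.4950)² + (-1.27 − 0.4950)² + … = 4.1156
σ = √[4.1156 / 5] = 0.9073%
IR = μ / tracking error = 0.4950 / 0.9073 = 0.5456

0.55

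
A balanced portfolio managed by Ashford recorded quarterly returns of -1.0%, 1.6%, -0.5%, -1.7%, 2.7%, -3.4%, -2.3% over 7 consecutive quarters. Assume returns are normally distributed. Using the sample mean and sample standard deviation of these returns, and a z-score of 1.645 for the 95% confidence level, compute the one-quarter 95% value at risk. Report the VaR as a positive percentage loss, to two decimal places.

4.20

r̄ = (-1 + 1.6 − 0.5 − 1.7 + 2.7 − 3.4 − 2.3) / 7 = -0.6571%
Σ(r − r̄)² = (-1 − (-0.6571))² + (1.6 − (-0.6571))² + (-0.5 − (-0.6571))² + … = 27.8171
σ = √[27.8171 / 6] = 2.1532%
VaR = −(r̄ − z·σ) = −(-0.6571 − 1.645 × 2.1532) = −(-4.1991) = 4.1991%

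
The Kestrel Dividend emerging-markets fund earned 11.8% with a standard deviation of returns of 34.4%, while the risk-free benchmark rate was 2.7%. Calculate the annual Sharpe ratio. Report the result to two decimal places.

Sharpe = (Rp − Rf) / σp = (11.8% − 2.7%) / 34.4% = 9.10% / 34.4% = 0.2645

0.26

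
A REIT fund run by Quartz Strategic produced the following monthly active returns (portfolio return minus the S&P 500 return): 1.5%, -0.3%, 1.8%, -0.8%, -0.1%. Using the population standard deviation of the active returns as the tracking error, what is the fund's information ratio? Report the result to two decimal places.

0.41

Mean return r̄ = 2.10 / 5 = 0.4200%
Σ(r − r̄)² = (1.5 − 0.4200)² + (-0.3 − 0.4200)² + (1.8 − 0.4200)² + … = 5.3480
σ = √[5.3480 / 5] = 1.0342%
IR = r̄ / tracking error = 0.4200 / 1.0342 = 0.4061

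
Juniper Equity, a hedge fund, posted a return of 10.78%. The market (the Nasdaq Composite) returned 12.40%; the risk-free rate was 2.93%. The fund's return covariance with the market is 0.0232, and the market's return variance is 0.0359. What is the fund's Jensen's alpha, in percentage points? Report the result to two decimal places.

1.73

β = Cov / Var = 0.0232 / 0.0359 = 0.6462
E[R] = Rf + β(Rm − Rf) = 2.93% + 0.6462 × (12.40% − 2.93%) = 9.0495%
α = Rp − E[R] = 10.78% − 9.0495% = 1.7305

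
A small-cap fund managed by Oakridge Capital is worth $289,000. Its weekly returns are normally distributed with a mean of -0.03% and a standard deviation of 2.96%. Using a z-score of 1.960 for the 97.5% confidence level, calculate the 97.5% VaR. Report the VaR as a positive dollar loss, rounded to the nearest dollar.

$16,853

Return at the 97.5% tail: μ − z·σ = -0.03% − 1.960 × 2.96% = -0.03 − 5.8016 = -5.8316%
VaR = −(-5.8316%) × $289,000 = 5.8316% × $289,000 = $16,853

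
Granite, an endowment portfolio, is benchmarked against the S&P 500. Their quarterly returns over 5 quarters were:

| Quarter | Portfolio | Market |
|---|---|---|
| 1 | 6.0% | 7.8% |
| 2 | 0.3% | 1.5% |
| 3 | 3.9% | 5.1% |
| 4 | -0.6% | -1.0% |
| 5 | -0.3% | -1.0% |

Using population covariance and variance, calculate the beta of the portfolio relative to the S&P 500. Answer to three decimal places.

r̄p = 1.8600%,  r̄m = 2.4800%
Cov = Σ(rp − r̄p)(rm − r̄m) / 5 = 8.9952
Var(rm) = Σ(rm − r̄m)² / 5 = 12.0696
β = Cov / Var = 8.9952 / 12.0696 = 0.7453

0.745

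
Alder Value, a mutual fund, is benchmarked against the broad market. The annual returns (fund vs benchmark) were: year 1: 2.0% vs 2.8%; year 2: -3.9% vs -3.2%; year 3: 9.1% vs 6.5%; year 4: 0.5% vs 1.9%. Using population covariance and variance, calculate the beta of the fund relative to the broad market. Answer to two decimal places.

r̄p = 1.9250%,  r̄m = 2.0000%
Cov = Σ(rp − r̄p)(rm − r̄m) / 4 = 15.6950
Var(rm) = Σ(rm − r̄m)² / 4 = 11.9850
β = Cov / Var = 15.6950 / 11.9850 = 1.3096

1.31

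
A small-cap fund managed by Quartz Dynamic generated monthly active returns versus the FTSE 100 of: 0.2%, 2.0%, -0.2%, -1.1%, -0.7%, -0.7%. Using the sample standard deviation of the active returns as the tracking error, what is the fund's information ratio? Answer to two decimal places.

r̄ = (0.2 + 2 − 0.2 − 1.1 − 0.7 − 0.7) / 6 = -0.50 / 6 = -0.0833%
Σ(r − r̄)² = (0.2 − (-0.0833))² + (2 − (-0.0833))² + … = 6.2283
sample σ = √(6.2283 / 5) = √1.2457 = 1.1161%
IR = r̄ / tracking error = -0.0833 / 1.1161 = -0.0746

-0.07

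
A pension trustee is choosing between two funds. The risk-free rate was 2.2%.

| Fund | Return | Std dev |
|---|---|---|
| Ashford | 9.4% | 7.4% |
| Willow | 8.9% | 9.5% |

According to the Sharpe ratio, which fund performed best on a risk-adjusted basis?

Ashford

Ashford: Sharpe ratio = (9.4% − 2.2%) / 7.4% = 0.973
Willow: Sharpe ratio = (8.9% − 2.2%) / 9.5% = 0.705
Highest: Ashford (0.973).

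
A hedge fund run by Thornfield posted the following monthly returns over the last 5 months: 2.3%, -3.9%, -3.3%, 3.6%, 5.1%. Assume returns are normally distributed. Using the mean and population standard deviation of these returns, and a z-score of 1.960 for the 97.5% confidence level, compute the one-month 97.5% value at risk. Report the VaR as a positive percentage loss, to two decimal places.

r̄ = (2.3 − 3.9 − 3.3 + 3.6 + 5.1) / 5 = 3.80 / 5 = 0.7600%
Σ(r − r̄)² = (2.3 − 0.7600)² + (-3.9 − 0.7600)² + (-3.3 − 0.7600)² + … = 67.4720
σ = √[67.4720 / 5] = 3.6735%
VaR = −(r̄ − z·σ) = −(0.7600 − 1.960 × 3.6735) = −(-6.4401) = 6.4401%

6.44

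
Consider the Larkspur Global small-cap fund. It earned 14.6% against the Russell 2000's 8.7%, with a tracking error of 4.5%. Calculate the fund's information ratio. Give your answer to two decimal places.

IR = (Rp − Rb) / TE = (14.6% − 8.7%) / 4.5% = 5.90% / 4.5% = 1.3111

1.31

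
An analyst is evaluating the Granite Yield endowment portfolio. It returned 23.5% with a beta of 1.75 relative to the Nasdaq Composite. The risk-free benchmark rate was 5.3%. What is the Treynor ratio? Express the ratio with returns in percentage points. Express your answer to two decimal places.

Treynor = (Rp − Rf) / β = (23.5% − 5.3%) / 1.75 = 18.20 / 1.75 = 10.4000

10.40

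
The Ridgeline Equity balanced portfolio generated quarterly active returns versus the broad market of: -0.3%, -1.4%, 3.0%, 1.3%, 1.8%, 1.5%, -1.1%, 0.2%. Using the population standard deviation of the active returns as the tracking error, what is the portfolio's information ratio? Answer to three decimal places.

r̄ = (-0.3 − 1.4 + 3 + 1.3 + 1.8 + 1.5 − 1.1 + 0.2) / 8 = 5.00 / 8 = 0.6250%
Population σ = √[Σ(r − r̄)² / 8] = √[16.3550 / 8] = √2.0444 = 1.4298%
IR = r̄ / tracking error = 0.6250 / 1.4298 = 0.4371

0.437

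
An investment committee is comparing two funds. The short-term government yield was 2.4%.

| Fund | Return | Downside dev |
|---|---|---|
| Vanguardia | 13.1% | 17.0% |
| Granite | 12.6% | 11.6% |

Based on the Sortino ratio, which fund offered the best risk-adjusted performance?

Vanguardia: Sortino ratio = (13.1% − 2.4%) / 17.0% = 0.629
Granite: Sortino ratio = (12.6% − 2.4%) / 11.6% = 0.879
Highest: Granite (0.879).

Granite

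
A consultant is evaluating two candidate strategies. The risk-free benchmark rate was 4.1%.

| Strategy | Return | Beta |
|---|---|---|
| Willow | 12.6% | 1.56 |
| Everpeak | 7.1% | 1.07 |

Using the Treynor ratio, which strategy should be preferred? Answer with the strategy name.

Willow

Willow: Treynor = (12.6% − 4.1%) / 1.56 = 5.449
Everpeak: Treynor = (7.1% − 4.1%) / 1.07 = 2.804
Highest: Willow (5.449).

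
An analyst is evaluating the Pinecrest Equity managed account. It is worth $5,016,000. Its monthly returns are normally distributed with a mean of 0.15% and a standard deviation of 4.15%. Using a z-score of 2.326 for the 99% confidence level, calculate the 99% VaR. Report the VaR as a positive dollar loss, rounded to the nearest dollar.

Return at the 99% tail: μ − z·σ = 0.15% − 2.326 × 4.15% = 0.15 − 9.6529 = -9.5029%
VaR = −(-9.5029%) × $5,016,000 = 9.5029% × $5,016,000 = $476,665

$476,665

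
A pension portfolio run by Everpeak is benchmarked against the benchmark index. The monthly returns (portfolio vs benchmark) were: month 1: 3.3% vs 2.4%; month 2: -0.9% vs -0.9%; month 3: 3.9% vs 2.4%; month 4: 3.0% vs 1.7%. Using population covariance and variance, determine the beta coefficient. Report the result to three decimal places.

1.378

r̄p = 2.3250%,  r̄m = 1.4000%
Cov = Σ(rp − r̄p)(rm − r̄m) / 4 = 2.5425
Var(rm) = Σ(rm − r̄m)² / 4 = 1.8450
β = Cov / Var = 2.5425 / 1.8450 = 1.3780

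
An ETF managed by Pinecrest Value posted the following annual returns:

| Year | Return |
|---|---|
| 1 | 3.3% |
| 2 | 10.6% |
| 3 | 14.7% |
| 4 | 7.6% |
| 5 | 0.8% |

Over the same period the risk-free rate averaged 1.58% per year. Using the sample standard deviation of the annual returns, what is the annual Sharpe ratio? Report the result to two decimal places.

1.05

r̄ = (3.3 + 10.6 + 14.7 + 7.6 + 0.8) / 5 = 7.4000%
Σ(r − r̄)² = 123.9400; sample σ = √(123.9400/4) = 5.5664%
Sharpe = (r̄ − rf) / σ = (7.4000 − 1.58) / 5.5664 = 5.8200 / 5.5664 = 1.0456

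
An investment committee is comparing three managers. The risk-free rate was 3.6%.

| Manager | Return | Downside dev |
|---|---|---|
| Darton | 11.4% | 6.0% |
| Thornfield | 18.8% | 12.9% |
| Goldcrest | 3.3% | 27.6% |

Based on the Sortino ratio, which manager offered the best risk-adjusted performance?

Darton

Darton: Sortino ratio = (11.4% − 3.6%) / 6.0% = 1.300
Thornfield: Sortino ratio = (18.8% − 3.6%) / 12.9% = 1.178
Goldcrest: Sortino ratio = (3.3% − 3.6%) / 27.6% = -0.011
Highest: Darton (1.300).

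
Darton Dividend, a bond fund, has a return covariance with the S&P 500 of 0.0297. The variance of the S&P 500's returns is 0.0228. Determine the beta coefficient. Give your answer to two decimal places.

β = Cov(Rp, Rm) / Var(Rm) = 0.0297 / 0.0228 = 1.3026

1.30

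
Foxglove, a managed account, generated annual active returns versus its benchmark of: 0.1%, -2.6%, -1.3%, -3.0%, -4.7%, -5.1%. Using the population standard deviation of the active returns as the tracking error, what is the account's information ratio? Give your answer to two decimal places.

r̄ = (0.1 − 2.6 − 1.3 − 3 − 4.7 − 5.1) / 6 = -16.60 / 6 = -2.7667%
Population σ = √[Σ(r − r̄)² / 6] = √[19.6333 / 6] = √3.2722 = 1.8089%
IR = r̄ / tracking error = -2.7667 / 1.8089 = -1.5295

-1.53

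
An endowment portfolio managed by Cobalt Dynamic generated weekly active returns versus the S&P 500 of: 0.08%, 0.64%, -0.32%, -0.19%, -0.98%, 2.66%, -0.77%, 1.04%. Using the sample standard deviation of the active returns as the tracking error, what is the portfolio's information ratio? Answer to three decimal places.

Mean return μ = 2.160 / 8 = 0.2700%
Σ(r − μ)² = 9.6818; sample σ = √(9.6818/7) = 1.1761%
IR = μ / tracking error = 0.2700 / 1.1761 = 0.2296

0.230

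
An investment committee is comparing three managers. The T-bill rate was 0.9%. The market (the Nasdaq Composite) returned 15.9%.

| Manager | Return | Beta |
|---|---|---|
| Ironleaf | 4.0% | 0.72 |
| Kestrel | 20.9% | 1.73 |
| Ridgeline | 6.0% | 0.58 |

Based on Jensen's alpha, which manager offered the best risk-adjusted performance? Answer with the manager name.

Ridgeline

Ironleaf: α = 4.0% − [0.9% + 0.72 × (15.9% − 0.9%)] = -7.700
Kestrel: α = 20.9% − [0.9% + 1.73 × (15.9% − 0.9%)] = -5.950
Ridgeline: α = 6.0% − [0.9% + 0.58 × (15.9% − 0.9%)] = -3.600
Highest: Ridgeline (-3.600).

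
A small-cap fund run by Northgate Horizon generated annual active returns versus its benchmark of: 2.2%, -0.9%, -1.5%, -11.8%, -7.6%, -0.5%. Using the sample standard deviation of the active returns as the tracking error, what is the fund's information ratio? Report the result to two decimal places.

-0.64

r̄ = (2.2 − 0.9 − 1.5 − 11.8 − 7.6 − 0.5) / 6 = -20.10 / 6 = -3.3500%
Sample σ = √[Σ(r − r̄)² / 5] = √[137.8150 / 5] = √27.5630 = 5.2500%
IR = r̄ / tracking error = -3.3500 / 5.2500 = -0.6381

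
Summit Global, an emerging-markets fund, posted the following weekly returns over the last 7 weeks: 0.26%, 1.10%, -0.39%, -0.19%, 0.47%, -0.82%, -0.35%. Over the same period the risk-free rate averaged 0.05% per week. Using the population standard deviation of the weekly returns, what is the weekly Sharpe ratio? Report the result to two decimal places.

Mean return μ = 0.080 / 7 = 0.0114%
Population σ = √[Σ(r − μ)² / 7] = √[2.4807 / 7] = √0.3544 = 0.5953%
Sharpe = (μ − rf) / σ = (0.0114 − 0.05) / 0.5953 = -0.0386 / 0.5953 = -0.0648

-0.06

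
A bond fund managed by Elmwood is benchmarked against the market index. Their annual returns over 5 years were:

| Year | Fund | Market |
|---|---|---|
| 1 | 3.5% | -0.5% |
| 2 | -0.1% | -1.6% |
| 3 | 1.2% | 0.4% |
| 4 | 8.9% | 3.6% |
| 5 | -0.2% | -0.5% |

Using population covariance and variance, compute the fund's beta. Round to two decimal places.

1.73

r̄p = 2.6600%,  r̄m = 0.2800%
Cov = Σ(rp − r̄p)(rm − r̄m) / 5 = 5.4612
Var(rm) = Σ(rm − r̄m)² / 5 = 3.1576
β = Cov / Var = 5.4612 / 3.1576 = 1.7295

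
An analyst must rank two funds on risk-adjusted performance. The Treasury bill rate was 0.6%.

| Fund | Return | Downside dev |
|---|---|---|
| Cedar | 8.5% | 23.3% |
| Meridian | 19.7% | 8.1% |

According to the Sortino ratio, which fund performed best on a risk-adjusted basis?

Meridian

Cedar: Sortino ratio = (8.5% − 0.6%) / 23.3% = 0.339
Meridian: Sortino ratio = (19.7% − 0.6%) / 8.1% = 2.358
Highest: Meridian (2.358).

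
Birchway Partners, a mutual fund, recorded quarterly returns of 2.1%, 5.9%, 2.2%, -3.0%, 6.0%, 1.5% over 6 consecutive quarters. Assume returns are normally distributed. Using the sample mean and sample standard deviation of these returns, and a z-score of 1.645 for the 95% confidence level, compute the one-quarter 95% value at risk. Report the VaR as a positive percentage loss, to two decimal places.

μ = (2.1 + 5.9 + 2.2 − 3 + 6 + 1.5) / 6 = 2.4500%
Sample σ = √[Σ(r − μ)² / 5] = √[55.2950 / 5] = √11.0590 = 3.3255%
VaR = −(μ − z·σ) = −(2.4500 − 1.645 × 3.3255) = −(-3.0204) = 3.0204%

3.02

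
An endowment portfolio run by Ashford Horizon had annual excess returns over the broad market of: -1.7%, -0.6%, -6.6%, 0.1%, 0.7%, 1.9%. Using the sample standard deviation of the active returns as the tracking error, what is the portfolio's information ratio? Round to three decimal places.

r̄ = (-1.7 − 0.6 − 6.6 + 0.1 + 0.7 + 1.9) / 6 = -1.0333%
Sample σ = √[Σ(r − r̄)² / 5] = √[44.5133 / 5] = √8.9027 = 2.9837%
IR = r̄ / tracking error = -1.0333 / 2.9837 = -0.3463

-0.346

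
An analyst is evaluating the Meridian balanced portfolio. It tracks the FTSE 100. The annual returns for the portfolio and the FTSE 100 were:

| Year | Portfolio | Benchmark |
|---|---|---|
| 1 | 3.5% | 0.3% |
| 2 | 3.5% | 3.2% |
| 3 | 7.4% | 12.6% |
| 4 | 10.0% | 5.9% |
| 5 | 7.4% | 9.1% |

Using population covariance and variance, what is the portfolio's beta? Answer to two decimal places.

r̄p = 6.3600%,  r̄m = 6.2200%
Cov = Σ(rp − r̄p)(rm − r̄m) / 5 = 6.8068
Var(rm) = Σ(rm − r̄m)² / 5 = 18.6536
β = Cov / Var = 6.8068 / 18.6536 = 0.3649

0.36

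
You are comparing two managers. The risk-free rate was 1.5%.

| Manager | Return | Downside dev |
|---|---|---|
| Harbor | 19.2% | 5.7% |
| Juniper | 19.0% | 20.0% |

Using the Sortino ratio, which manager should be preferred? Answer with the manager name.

Harbor: Sortino ratio = (19.2% − 1.5%) / 5.7% = 3.105
Juniper: Sortino ratio = (19.0% − 1.5%) / 20.0% = 0.875
Highest: Harbor (3.105).

Harbor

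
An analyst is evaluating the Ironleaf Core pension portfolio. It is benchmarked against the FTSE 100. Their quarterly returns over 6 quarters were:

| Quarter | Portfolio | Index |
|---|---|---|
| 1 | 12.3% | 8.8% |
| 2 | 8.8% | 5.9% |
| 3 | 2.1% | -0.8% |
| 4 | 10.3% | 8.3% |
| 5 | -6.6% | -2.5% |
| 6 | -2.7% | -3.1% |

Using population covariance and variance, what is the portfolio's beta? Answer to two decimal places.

r̄p = 4.0333%,  r̄m = 2.7667%
Cov = Σ(rp − r̄p)(rm − r̄m) / 6 = 33.6478
Var(rm) = Σ(rm − r̄m)² / 6 = 25.2856
β = Cov / Var = 33.6478 / 25.2856 = 1.3307

1.33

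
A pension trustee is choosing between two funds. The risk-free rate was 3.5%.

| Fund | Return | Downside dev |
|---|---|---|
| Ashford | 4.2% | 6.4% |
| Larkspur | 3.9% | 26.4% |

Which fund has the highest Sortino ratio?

Ashford

Ashford: Sortino ratio = (4.2% − 3.5%) / 6.4% = 0.109
Larkspur: Sortino ratio = (3.9% − 3.5%) / 26.4% = 0.015
Highest: Ashford (0.109).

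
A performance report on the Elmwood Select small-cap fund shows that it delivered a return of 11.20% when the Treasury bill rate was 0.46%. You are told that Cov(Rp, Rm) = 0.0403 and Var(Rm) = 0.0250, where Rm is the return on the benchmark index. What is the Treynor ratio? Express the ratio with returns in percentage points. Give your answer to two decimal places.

6.66

β = Cov / Var = 0.0403 / 0.0250 = 1.6120
Treynor = (Rp − Rf) / β = (11.20% − 0.46%) / 1.6120 = 10.74 / 1.6120 = 6.6625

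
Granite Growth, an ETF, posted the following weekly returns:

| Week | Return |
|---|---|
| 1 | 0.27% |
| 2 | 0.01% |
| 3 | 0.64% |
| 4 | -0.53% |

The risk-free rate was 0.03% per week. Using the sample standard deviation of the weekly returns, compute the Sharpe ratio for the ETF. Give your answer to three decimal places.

r̄ = (0.27 + 0.01 + 0.64 − 0.53) / 4 = 0.0975%
Σ(r − r̄)² = 0.7255; sample σ = √(0.7255/3) = 0.4918%
Sharpe = (r̄ − rf) / σ = (0.0975 − 0.03) / 0.4918 = 0.0675 / 0.4918 = 0.1373

0.137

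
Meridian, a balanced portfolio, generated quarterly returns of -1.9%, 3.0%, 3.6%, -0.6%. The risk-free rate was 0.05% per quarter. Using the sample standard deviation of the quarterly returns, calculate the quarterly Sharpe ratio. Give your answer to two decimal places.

r̄ = (-1.9 + 3 + 3.6 − 0.6) / 4 = 4.10 / 4 = 1.0250%
Σ(r − r̄)² = 21.7275; sample σ = √(21.7275/3) = 2.6912%
Sharpe = (r̄ − rf) / σ = (1.0250 − 0.05) / 2.6912 = 0.9750 / 2.6912 = 0.3623

0.36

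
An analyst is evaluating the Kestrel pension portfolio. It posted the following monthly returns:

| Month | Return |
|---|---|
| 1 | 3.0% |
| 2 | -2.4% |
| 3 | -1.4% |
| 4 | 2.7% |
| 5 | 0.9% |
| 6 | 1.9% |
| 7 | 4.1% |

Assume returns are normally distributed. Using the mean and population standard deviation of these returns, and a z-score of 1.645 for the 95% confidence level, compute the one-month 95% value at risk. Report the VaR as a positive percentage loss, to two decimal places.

Mean return r̄ = 8.80 / 7 = 1.2571%
Population std dev = √[34.1771 / 7] = 2.2096%
VaR = −(r̄ − z·σ) = −(1.2571 − 1.645 × 2.2096) = −(-2.3777) = 2.3777%

2.38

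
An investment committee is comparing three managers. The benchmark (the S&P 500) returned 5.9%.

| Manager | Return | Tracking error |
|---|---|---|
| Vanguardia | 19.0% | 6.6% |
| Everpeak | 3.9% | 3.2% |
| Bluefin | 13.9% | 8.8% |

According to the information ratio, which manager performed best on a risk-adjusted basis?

Vanguardia: IR = (19.0% − 5.9%) / 6.6% = 1.985
Everpeak: IR = (3.9% − 5.9%) / 3.2% = -0.625
Bluefin: IR = (13.9% − 5.9%) / 8.8% = 0.909
Highest: Vanguardia (1.985).

Vanguardia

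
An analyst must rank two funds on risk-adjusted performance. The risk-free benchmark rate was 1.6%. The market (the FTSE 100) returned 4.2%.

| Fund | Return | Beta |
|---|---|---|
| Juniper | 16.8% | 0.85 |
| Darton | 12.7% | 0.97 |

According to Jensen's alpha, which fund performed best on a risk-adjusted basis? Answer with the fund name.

Juniper

Juniper: α = 16.8% − [1.6% + 0.85 × (4.2% − 1.6%)] = 12.990
Darton: α = 12.7% − [1.6% + 0.97 × (4.2% − 1.6%)] = 8.578
Highest: Juniper (12.990).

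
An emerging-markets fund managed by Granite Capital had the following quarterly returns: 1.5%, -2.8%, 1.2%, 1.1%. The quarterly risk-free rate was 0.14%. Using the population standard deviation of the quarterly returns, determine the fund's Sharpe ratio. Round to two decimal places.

0.06

Mean return r̄ = 1.00 / 4 = 0.2500%
Σ(r − r̄)² = 12.4900; population σ = √(12.4900/4) = 1.7671%
Sharpe = (r̄ − rf) / σ = (0.2500 − 0.14) / 1.7671 = 0.1100 / 1.7671 = 0.0622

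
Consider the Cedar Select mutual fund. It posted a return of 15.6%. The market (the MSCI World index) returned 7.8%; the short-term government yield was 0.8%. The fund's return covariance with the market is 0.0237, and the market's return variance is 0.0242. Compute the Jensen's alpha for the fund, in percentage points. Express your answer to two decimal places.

β = Cov / Var = 0.0237 / 0.0242 = 0.9793
E[R] = Rf + β(Rm − Rf) = 0.8% + 0.9793 × (7.8% − 0.8%) = 7.6551%
α = Rp − E[R] = 15.6% − 7.6551% = 7.9449

7.94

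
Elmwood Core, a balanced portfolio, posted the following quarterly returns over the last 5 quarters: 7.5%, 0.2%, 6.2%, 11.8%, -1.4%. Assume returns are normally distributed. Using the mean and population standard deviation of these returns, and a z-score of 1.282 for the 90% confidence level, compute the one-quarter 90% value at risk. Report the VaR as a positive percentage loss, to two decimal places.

Mean return r̄ = 24.30 / 5 = 4.8600%
Σ(r − r̄)² = 117.8320; population σ = √(117.8320/5) = 4.8545%
VaR = −(r̄ − z·σ) = −(4.8600 − 1.282 × 4.8545) = −(-1.3635) = 1.3635%

1.36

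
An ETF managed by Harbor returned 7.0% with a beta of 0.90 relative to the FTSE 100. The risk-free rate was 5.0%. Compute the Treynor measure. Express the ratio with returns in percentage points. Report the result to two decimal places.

Treynor = (Rp − Rf) / β = (7.0% − 5.0%) / 0.90 = 2.00 / 0.90 = 2.2222

2.22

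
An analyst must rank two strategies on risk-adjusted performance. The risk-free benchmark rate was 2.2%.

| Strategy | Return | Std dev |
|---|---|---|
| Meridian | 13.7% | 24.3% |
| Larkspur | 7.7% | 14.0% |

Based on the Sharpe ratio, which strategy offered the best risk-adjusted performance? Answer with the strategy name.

Meridian: Sharpe ratio = (13.7% − 2.2%) / 24.3% = 0.473
Larkspur: Sharpe ratio = (7.7% − 2.2%) / 14.0% = 0.393
Highest: Meridian (0.473).

Meridian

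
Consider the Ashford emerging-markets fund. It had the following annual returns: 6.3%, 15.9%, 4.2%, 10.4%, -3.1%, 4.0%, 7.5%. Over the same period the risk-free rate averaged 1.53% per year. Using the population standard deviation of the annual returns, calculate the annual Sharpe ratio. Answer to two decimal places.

μ = (6.3 + 15.9 + 4.2 + 10.4 − 3.1 + 4 + 7.5) / 7 = 45.20 / 7 = 6.4571%
Σ(r − μ)² = 208.2971; population σ = √(208.2971/7) = 5.4550%
Sharpe = (μ − rf) / σ = (6.4571 − 1.53) / 5.4550 = 4.9271 / 5.4550 = 0.9032

0.90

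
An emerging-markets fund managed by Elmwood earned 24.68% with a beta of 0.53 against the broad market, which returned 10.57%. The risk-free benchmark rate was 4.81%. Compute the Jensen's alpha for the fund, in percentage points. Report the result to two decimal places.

16.82

CAPM expected return = Rf + β(Rm − Rf) = 4.81% + 0.53 × (10.57% − 4.81%) = 4.81 + 0.53 × 5.76 = 7.8628%
Jensen's α = Rp − E[R] = 24.68% − 7.8628% = 16.8172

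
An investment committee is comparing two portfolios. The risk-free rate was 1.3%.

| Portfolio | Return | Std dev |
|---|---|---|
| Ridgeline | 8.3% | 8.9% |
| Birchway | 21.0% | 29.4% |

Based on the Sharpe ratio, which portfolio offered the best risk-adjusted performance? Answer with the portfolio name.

Ridgeline

Ridgeline: Sharpe ratio = (8.3% − 1.3%) / 8.9% = 0.787
Birchway: Sharpe ratio = (21.0% − 1.3%) / 29.4% = 0.670
Highest: Ridgeline (0.787).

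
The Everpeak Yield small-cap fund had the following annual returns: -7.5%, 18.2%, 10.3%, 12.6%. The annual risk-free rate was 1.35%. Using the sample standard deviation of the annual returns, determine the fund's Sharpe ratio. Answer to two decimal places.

Mean return r̄ = 33.60 / 4 = 8.4000%
Σ(r − r̄)² = (-7.5 − 8.4000)² + (18.2 − 8.4000)² + (10.3 − 8.4000)² + … = 370.1000
σ = √[370.1000 / 3] = 11.1071%
Sharpe = (r̄ − rf) / σ = (8.4000 − 1.35) / 11.1071 = 7.0500 / 11.1071 = 0.6347

0.63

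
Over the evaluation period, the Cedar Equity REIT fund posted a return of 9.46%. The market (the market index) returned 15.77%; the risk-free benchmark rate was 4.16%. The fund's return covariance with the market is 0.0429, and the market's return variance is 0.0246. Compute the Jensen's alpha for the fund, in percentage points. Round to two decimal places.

-14.95

β = Cov / Var = 0.0429 / 0.0246 = 1.7439
E[R] = Rf + β(Rm − Rf) = 4.16% + 1.7439 × (15.77% − 4.16%) = 24.4067%
α = Rp − E[R] = 9.46% − 24.4067% = -14.9467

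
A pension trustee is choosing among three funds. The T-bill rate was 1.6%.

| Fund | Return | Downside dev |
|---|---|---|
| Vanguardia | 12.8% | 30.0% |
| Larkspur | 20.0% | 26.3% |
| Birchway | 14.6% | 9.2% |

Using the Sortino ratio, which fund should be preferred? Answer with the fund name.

Vanguardia: Sortino ratio = (12.8% − 1.6%) / 30.0% = 0.373
Larkspur: Sortino ratio = (20.0% − 1.6%) / 26.3% = 0.700
Birchway: Sortino ratio = (14.6% − 1.6%) / 9.2% = 1.413
Highest: Birchway (1.413).

Birchway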